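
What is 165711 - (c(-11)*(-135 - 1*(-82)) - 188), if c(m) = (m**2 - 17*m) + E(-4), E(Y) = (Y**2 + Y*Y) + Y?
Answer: 183707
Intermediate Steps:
E(Y) = Y + 2*Y**2 (E(Y) = (Y**2 + Y**2) + Y = 2*Y**2 + Y = Y + 2*Y**2)
c(m) = 28 + m**2 - 17*m (c(m) = (m**2 - 17*m) - 4*(1 + 2*(-4)) = (m**2 - 17*m) - 4*(1 - 8) = (m**2 - 17*m) - 4*(-7) = (m**2 - 17*m) + 28 = 28 + m**2 - 17*m)
165711 - (c(-11)*(-135 - 1*(-82)) - 188) = 165711 - ((28 + (-11)**2 - 17*(-11))*(-135 - 1*(-82)) - 188) = 165711 - ((28 + 121 + 187)*(-135 + 82) - 188) = 165711 - (336*(-53) - 188) = 165711 - (-17808 - 188) = 165711 - 1*(-17996) = 165711 + 17996 = 183707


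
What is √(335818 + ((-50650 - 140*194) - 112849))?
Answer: √145159 ≈ 381.00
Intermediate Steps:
√(335818 + ((-50650 - 140*194) - 112849)) = √(335818 + ((-50650 - 27160) - 112849)) = √(335818 + (-77810 - 112849)) = √(335818 - 190659) = √145159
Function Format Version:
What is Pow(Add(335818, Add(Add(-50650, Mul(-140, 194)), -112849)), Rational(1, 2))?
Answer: Pow(145159, Rational(1, 2)) ≈ 381.00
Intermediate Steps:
Pow(Add(335818, Add(Add(-50650, Mul(-140, 194)), -112849)), Rational(1, 2)) = Pow(Add(335818, Add(Add(-50650, -27160), -112849)), Rational(1, 2)) = Pow(Add(335818, Add(-77810, -112849)), Rational(1, 2)) = Pow(Add(335818, -190659), Rational(1, 2)) = Pow(145159, Rational(1, 2))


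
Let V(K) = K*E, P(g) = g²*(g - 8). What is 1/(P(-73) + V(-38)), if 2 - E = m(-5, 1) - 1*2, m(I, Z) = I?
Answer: -1/431991 ≈ -2.3149e-6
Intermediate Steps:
E = 9 (E = 2 - (-5 - 1*2) = 2 - (-5 - 2) = 2 - 1*(-7) = 2 + 7 = 9)
P(g) = g²*(-8 + g)
V(K) = 9*K (V(K) = K*9 = 9*K)
1/(P(-73) + V(-38)) = 1/((-73)²*(-8 - 73) + 9*(-38)) = 1/(5329*(-81) - 342) = 1/(-431649 - 342) = 1/(-431991) = -1/431991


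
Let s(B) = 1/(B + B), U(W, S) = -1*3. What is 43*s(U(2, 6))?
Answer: -43/6 ≈ -7.1667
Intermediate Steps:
U(W, S) = -3
s(B) = 1/(2*B)
43*s(U(2, 6)) = 43*((1/2)/(-3)) = 43*((1/2)*(-1/3)) = 43*(-1/6) = -43/6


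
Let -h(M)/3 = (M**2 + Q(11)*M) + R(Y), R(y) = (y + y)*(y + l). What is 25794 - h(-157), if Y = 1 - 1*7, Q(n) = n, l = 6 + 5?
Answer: 94380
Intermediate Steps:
l = 11
Y = -6 (Y = 1 - 7 = -6)
R(y) = 2*y*(11 + y) (R(y) = (y + y)*(y + 11) = (2*y)*(11 + y) = 2*y*(11 + y))
h(M) = 180 - 33*M - 3*M**2 (h(M) = -3*((M**2 + 11*M) + 2*(-6)*(11 - 6)) = -3*((M**2 + 11*M) + 2*(-6)*5) = -3*((M**2 + 11*M) - 60) = -3*(-60 + M**2 + 11*M) = 180 - 33*M - 3*M**2)
25794 - h(-157) = 25794 - (180 - 33*(-157) - 3*(-157)**2) = 25794 - (180 + 5181 - 3*24649) = 25794 - (180 + 5181 - 73947) = 25794 - 1*(-68586) = 25794 + 68586 = 94380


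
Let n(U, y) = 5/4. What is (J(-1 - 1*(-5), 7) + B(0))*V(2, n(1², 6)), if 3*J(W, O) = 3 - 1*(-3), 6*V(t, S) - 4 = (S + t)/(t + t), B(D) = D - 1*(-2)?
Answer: 77/24 ≈ 3.2083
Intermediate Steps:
n(U, y) = 5/4 (n(U, y) = 5*(¼) = 5/4)
B(D) = 2 + D (B(D) = D + 2 = 2 + D)
V(t, S) = ⅔ + (S + t)/(12*t) (V(t, S) = ⅔ + ((S + t)/(t + t))/6 = ⅔ + ((S + t)/((2*t)))/6 = ⅔ + ((S + t)*(1/(2*t)))/6 = ⅔ + ((S + t)/(2*t))/6 = ⅔ + (S + t)/(12*t))
J(W, O) = 2 (J(W, O) = (3 - 1*(-3))/3 = (3 + 3)/3 = (⅓)*6 = 2)
(J(-1 - 1*(-5), 7) + B(0))*V(2, n(1², 6)) = (2 + (2 + 0))*((1/12)*(5/4 + 9*2)/2) = (2 + 2)*((1/12)*(½)*(5/4 + 18)) = 4*((1/12)*(½)*(77/4)) = 4*(77/96) = 77/24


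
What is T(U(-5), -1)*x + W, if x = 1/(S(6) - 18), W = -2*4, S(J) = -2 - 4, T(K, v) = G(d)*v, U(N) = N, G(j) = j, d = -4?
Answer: -49/6 ≈ -8.1667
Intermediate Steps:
T(K, v) = -4*v
S(J) = -6
W = -8
x = -1/24 (x = 1/(-6 - 18) = 1/(-24) = -1/24 ≈ -0.041667)
T(U(-5), -1)*x + W = -4*(-1)*(-1/24) - 8 = 4*(-1/24) - 8 = -1/6 - 8 = -49/6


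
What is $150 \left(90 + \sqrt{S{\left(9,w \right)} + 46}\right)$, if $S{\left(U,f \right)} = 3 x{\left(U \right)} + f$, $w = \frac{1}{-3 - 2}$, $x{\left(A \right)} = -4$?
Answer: $13500 + 390 \sqrt{5} \approx 14372.0$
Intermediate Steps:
$w = - \frac{1}{5}$ ($w = \frac{1}{-3 - 2} = \frac{1}{-5} = - \frac{1}{5} \approx -0.2$)
$S{\left(U,f \right)} = -12 + f$ ($S{\left(U,f \right)} = 3 \left(-4\right) + f = -12 + f$)
$150 \left(90 + \sqrt{S{\left(9,w \right)} + 46}\right) = 150 \left(90 + \sqrt{\left(-12 - \frac{1}{5}\right) + 46}\right) = 150 \left(90 + \sqrt{- \frac{61}{5} + 46}\right) = 150 \left(90 + \sqrt{\frac{169}{5}}\right) = 150 \left(90 + \frac{13 \sqrt{5}}{5}\right) = 13500 + 390 \sqrt{5}$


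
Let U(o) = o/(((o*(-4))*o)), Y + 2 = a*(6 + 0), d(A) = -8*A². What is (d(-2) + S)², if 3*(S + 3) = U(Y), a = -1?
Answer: 11282881/9216 ≈ 1224.3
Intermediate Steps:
Y = -8 (Y = -2 - (6 + 0) = -2 - 1*6 = -2 - 6 = -8)
U(o) = -1/(4*o) (U(o) = o/(((-4*o)*o)) = o/((-4*o²)) = o*(-1/(4*o²)) = -1/(4*o))
S = -287/96 (S = -3 + (-¼/(-8))/3 = -3 + (-¼*(-⅛))/3 = -3 + (⅓)*(1/32) = -3 + 1/96 = -287/96 ≈ -2.9896)
(d(-2) + S)² = (-8*(-2)² - 287/96)² = (-8*4 - 287/96)² = (-32 - 287/96)² = (-3359/96)² = 11282881/9216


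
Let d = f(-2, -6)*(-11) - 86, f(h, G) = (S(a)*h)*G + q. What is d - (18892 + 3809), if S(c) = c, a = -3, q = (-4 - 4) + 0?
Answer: -22303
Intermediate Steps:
q = -8 (q = -8 + 0 = -8)
f(h, G) = -8 - 3*G*h (f(h, G) = (-3*h)*G - 8 = -3*G*h - 8 = -8 - 3*G*h)
d = 398 (d = (-8 - 3*(-6)*(-2))*(-11) - 86 = (-8 - 36)*(-11) - 86 = -44*(-11) - 86 = 484 - 86 = 398)
d - (18892 + 3809) = 398 - (18892 + 3809) = 398 - 1*22701 = 398 - 22701 = -22303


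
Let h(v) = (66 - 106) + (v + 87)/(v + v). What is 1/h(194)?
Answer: -388/15239 ≈ -0.025461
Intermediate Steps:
h(v) = -40 + (87 + v)/(2*v) (h(v) = -40 + (87 + v)/((2*v)) = -40 + (87 + v)*(1/(2*v)) = -40 + (87 + v)/(2*v))
1/h(194) = 1/((½)*(87 - 79*194)/194) = 1/((½)*(1/194)*(87 - 15326)) = 1/((½)*(1/194)*(-15239)) = 1/(-15239/388) = -388/15239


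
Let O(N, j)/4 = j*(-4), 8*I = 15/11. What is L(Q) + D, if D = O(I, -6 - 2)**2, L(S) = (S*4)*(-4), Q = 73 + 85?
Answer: 13856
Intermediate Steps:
I = 15/88 (I = (15/11)/8 = (15*(1/11))/8 = (1/8)*(15/11) = 15/88 ≈ 0.17045)
O(N, j) = -16*j (O(N, j) = 4*(j*(-4)) = 4*(-4*j) = -16*j)
Q = 158
L(S) = -16*S (L(S) = (4*S)*(-4) = -16*S)
D = 16384 (D = (-16*(-6 - 2))**2 = (-16*(-8))**2 = 128**2 = 16384)
L(Q) + D = -16*158 + 16384 = -2528 + 16384 = 13856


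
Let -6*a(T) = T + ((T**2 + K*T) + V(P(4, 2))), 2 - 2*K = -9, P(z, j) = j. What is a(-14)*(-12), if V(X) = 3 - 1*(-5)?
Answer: 226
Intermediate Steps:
V(X) = 8 (V(X) = 3 + 5 = 8)
K = 11/2 (K = 1 - 1/2*(-9) = 1 + 9/2 = 11/2 ≈ 5.5000)
a(T) = -4/3 - 13*T/12 - T**2/6 (a(T) = -(T + ((T**2 + 11*T/2) + 8))/6 = -(T + (8 + T**2 + 11*T/2))/6 = -(8 + T**2 + 13*T/2)/6 = -4/3 - 13*T/12 - T**2/6)
a(-14)*(-12) = (-4/3 - 13/12*(-14) - 1/6*(-14)**2)*(-12) = (-4/3 + 91/6 - 1/6*196)*(-12) = (-4/3 + 91/6 - 98/3)*(-12) = -113/6*(-12) = 226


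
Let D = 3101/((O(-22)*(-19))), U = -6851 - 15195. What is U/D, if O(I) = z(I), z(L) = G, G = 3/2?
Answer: 628311/3101 ≈ 202.62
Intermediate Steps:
G = 3/2 (G = 3*(½) = 3/2 ≈ 1.5000)
z(L) = 3/2
O(I) = 3/2
U = -22046
D = -6202/57 (D = 3101/(((3/2)*(-19))) = 3101/(-57/2) = 3101*(-2/57) = -6202/57 ≈ -108.81)
U/D = -22046/(-6202/57) = -22046*(-57/6202) = 628311/3101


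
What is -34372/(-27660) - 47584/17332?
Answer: -45027371/29962695 ≈ -1.5028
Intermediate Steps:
-34372/(-27660) - 47584/17332 = -34372*(-1/27660) - 47584*1/17332 = 8593/6915 - 11896/4333 = -45027371/29962695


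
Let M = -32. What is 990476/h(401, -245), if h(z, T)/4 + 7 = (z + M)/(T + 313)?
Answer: -16838092/107 ≈ -1.5737e+5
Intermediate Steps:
h(z, T) = -28 + 4*(-32 + z)/(313 + T) (h(z, T) = -28 + 4*((z - 32)/(T + 313)) = -28 + 4*((-32 + z)/(313 + T)) = -28 + 4*(-32 + z)/(313 + T))
990476/h(401, -245) = 990476/((4*(-2223 + 401 - 7*(-245))/(313 - 245))) = 990476/((4*(-2223 + 401 + 1715)/68)) = 990476/((4*(1/68)*(-107))) = 990476/(-107/17) = 990476*(-17/107) = -16838092/107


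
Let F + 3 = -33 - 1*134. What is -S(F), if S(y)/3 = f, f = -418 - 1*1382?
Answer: 5400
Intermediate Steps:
F = -170 (F = -3 + (-33 - 1*134) = -3 + (-33 - 134) = -3 - 167 = -170)
f = -1800 (f = -418 - 1382 = -1800)
S(y) = -5400 (S(y) = 3*(-1800) = -5400)
-S(F) = -1*(-5400) = 5400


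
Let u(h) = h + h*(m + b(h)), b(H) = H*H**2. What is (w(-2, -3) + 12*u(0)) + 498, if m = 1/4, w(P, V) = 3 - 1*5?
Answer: 496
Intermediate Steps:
w(P, V) = -2 (w(P, V) = 3 - 5 = -2)
m = 1/4 ≈ 0.25000
b(H) = H**3
u(h) = h + h*(1/4 + h**3)
(w(-2, -3) + 12*u(0)) + 498 = (-2 + 12*(0*(5/4 + 0**3))) + 498 = (-2 + 12*(0*(5/4 + 0))) + 498 = (-2 + 12*(0*(5/4))) + 498 = (-2 + 12*0) + 498 = (-2 + 0) + 498 = -2 + 498 = 496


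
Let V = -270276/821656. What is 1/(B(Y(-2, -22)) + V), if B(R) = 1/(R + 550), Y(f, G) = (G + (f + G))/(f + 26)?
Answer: -1351007878/441936345 ≈ -3.0570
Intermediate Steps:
Y(f, G) = (f + 2*G)/(26 + f) (Y(f, G) = (G + (G + f))/(26 + f) = (f + 2*G)/(26 + f))
B(R) = 1/(550 + R)
V = -67569/205414 (V = -270276*1/821656 = -67569/205414 ≈ -0.32894)
1/(B(Y(-2, -22)) + V) = 1/(1/(550 + (-2 + 2*(-22))/(26 - 2)) - 67569/205414) = 1/(1/(550 + (-2 - 44)/24) - 67569/205414) = 1/(1/(550 + (1/24)*(-46)) - 67569/205414) = 1/(1/(550 - 23/12) - 67569/205414) = 1/(1/(6577/12) - 67569/205414) = 1/(12/6577 - 67569/205414) = 1/(-441936345/1351007878) = -1351007878/441936345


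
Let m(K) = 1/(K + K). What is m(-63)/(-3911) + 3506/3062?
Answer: 863855389/754455366 ≈ 1.1450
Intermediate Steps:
m(K) = 1/(2*K)
m(-63)/(-3911) + 3506/3062 = ((½)/(-63))/(-3911) + 3506/3062 = ((½)*(-1/63))*(-1/3911) + 3506*(1/3062) = -1/126*(-1/3911) + 1753/1531 = 1/492786 + 1753/1531 = 863855389/754455366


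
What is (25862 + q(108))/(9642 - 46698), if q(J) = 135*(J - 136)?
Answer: -11041/18528 ≈ -0.59591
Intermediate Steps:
q(J) = -18360 + 135*J (q(J) = 135*(-136 + J) = -18360 + 135*J)
(25862 + q(108))/(9642 - 46698) = (25862 + (-18360 + 135*108))/(9642 - 46698) = (25862 + (-18360 + 14580))/(-37056) = (25862 - 3780)*(-1/37056) = 22082*(-1/37056) = -11041/18528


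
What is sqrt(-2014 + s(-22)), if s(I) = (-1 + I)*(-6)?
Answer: 2*I*sqrt(469) ≈ 43.313*I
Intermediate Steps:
s(I) = 6 - 6*I
sqrt(-2014 + s(-22)) = sqrt(-2014 + (6 - 6*(-22))) = sqrt(-2014 + (6 + 132)) = sqrt(-2014 + 138) = sqrt(-1876) = 2*I*sqrt(469)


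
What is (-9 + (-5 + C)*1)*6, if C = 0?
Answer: -84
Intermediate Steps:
(-9 + (-5 + C)*1)*6 = (-9 + (-5 + 0)*1)*6 = (-9 - 5*1)*6 = (-9 - 5)*6 = -14*6 = -84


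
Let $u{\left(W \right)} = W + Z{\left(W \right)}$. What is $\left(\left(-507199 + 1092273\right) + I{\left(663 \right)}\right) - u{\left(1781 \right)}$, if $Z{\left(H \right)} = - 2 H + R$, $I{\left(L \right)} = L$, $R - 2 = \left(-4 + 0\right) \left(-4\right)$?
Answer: $587500$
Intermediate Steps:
$R = 18$ ($R = 2 + \left(-4 + 0\right) \left(-4\right) = 2 - -16 = 2 + 16 = 18$)
$Z{\left(H \right)} = 18 - 2 H$ ($Z{\left(H \right)} = - 2 H + 18 = 18 - 2 H$)
$u{\left(W \right)} = 18 - W$ ($u{\left(W \right)} = W - \left(-18 + 2 W\right) = 18 - W$)
$\left(\left(-507199 + 1092273\right) + I{\left(663 \right)}\right) - u{\left(1781 \right)} = \left(\left(-507199 + 1092273\right) + 663\right) - \left(18 - 1781\right) = \left(585074 + 663\right) - \left(18 - 1781\right) = 585737 - -1763 = 585737 + 1763 = 587500$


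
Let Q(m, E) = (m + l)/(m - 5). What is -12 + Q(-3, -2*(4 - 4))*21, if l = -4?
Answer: 51/8 ≈ 6.3750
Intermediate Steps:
Q(m, E) = (-4 + m)/(-5 + m) (Q(m, E) = (m - 4)/(m - 5) = (-4 + m)/(-5 + m))
-12 + Q(-3, -2*(4 - 4))*21 = -12 + ((-4 - 3)/(-5 - 3))*21 = -12 + (-7/(-8))*21 = -12 - ⅛*(-7)*21 = -12 + (7/8)*21 = -12 + 147/8 = 51/8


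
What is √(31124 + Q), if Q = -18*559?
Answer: √21062 ≈ 145.13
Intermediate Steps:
Q = -10062
√(31124 + Q) = √(31124 - 10062) = √21062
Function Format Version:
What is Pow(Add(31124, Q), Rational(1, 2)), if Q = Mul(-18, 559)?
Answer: Pow(21062, Rational(1, 2)) ≈ 145.13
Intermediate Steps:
Q = -10062
Pow(Add(31124, Q), Rational(1, 2)) = Pow(Add(31124, -10062), Rational(1, 2)) = Pow(21062, Rational(1, 2))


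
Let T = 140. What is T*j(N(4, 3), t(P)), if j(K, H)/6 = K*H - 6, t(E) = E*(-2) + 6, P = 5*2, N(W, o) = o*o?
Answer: -110880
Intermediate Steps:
N(W, o) = o**2
P = 10
t(E) = 6 - 2*E (t(E) = -2*E + 6 = 6 - 2*E)
j(K, H) = -36 + 6*H*K (j(K, H) = 6*(K*H - 6) = 6*(H*K - 6) = 6*(-6 + H*K) = -36 + 6*H*K)
T*j(N(4, 3), t(P)) = 140*(-36 + 6*(6 - 2*10)*3**2) = 140*(-36 + 6*(6 - 20)*9) = 140*(-36 + 6*(-14)*9) = 140*(-36 - 756) = 140*(-792) = -110880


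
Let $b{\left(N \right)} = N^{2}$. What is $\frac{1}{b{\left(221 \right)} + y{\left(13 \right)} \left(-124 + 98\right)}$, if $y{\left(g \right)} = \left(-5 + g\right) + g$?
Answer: $\frac{1}{48295} \approx 2.0706 \cdot 10^{-5}$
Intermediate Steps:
$y{\left(g \right)} = -5 + 2 g$
$\frac{1}{b{\left(221 \right)} + y{\left(13 \right)} \left(-124 + 98\right)} = \frac{1}{221^{2} + \left(-5 + 2 \cdot 13\right) \left(-124 + 98\right)} = \frac{1}{48841 + \left(-5 + 26\right) \left(-26\right)} = \frac{1}{48841 + 21 \left(-26\right)} = \frac{1}{48841 - 546} = \frac{1}{48295}$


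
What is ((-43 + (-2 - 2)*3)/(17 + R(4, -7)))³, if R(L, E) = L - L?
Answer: -166375/4913 ≈ -33.864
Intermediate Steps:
R(L, E) = 0
((-43 + (-2 - 2)*3)/(17 + R(4, -7)))³ = ((-43 + (-2 - 2)*3)/(17 + 0))³ = ((-43 - 4*3)/17)³ = ((-43 - 12)*(1/17))³ = (-55*1/17)³ = (-55/17)³ = -166375/4913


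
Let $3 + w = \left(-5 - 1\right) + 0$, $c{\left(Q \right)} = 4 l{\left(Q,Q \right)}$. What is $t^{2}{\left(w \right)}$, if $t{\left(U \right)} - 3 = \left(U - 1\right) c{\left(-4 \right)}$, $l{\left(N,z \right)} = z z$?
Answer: $405769$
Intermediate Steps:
$l{\left(N,z \right)} = z^{2}$
$c{\left(Q \right)} = 4 Q^{2}$
$w = -9$ ($w = -3 + \left(\left(-5 - 1\right) + 0\right) = -3 + \left(-6 + 0\right) = -3 - 6 = -9$)
$t{\left(U \right)} = -61 + 64 U$ ($t{\left(U \right)} = 3 + \left(U - 1\right) 4 \left(-4\right)^{2} = 3 + \left(-1 + U\right) 4 \cdot 16 = 3 + \left(-1 + U\right) 64 = 3 + \left(-64 + 64 U\right) = -61 + 64 U$)
$t^{2}{\left(w \right)} = \left(-61 + 64 \left(-9\right)\right)^{2} = \left(-61 - 576\right)^{2} = \left(-637\right)^{2} = 405769$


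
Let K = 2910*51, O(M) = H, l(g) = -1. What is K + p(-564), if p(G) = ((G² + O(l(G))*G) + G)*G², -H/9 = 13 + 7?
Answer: 133298913402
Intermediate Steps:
H = -180 (H = -9*(13 + 7) = -9*20 = -180)
O(M) = -180
K = 148410
p(G) = G²*(G² - 179*G) (p(G) = ((G² - 180*G) + G)*G² = (G² - 179*G)*G² = G²*(G² - 179*G))
K + p(-564) = 148410 + (-564)³*(-179 - 564) = 148410 - 179406144*(-743) = 148410 + 133298764992 = 133298913402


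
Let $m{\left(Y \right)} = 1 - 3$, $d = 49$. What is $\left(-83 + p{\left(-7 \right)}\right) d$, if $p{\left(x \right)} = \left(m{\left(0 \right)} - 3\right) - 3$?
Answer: $-4459$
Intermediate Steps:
$m{\left(Y \right)} = -2$
$p{\left(x \right)} = -8$ ($p{\left(x \right)} = \left(-2 - 3\right) - 3 = -5 - 3 = -8$)
$\left(-83 + p{\left(-7 \right)}\right) d = \left(-83 - 8\right) 49 = \left(-91\right) 49 = -4459$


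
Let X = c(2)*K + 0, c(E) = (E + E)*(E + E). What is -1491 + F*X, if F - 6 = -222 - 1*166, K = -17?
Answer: 102413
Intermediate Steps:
c(E) = 4*E² (c(E) = (2*E)*(2*E) = 4*E²)
X = -272 (X = (4*2²)*(-17) + 0 = (4*4)*(-17) + 0 = 16*(-17) + 0 = -272 + 0 = -272)
F = -382 (F = 6 + (-222 - 1*166) = 6 + (-222 - 166) = 6 - 388 = -382)
-1491 + F*X = -1491 - 382*(-272) = -1491 + 103904 = 102413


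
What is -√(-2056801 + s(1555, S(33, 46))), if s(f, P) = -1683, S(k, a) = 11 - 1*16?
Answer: -2*I*√514621 ≈ -1434.7*I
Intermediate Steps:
S(k, a) = -5 (S(k, a) = 11 - 16 = -5)
-√(-2056801 + s(1555, S(33, 46))) = -√(-2056801 - 1683) = -√(-2058484) = -2*I*√514621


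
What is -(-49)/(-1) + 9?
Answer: -40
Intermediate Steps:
-(-49)/(-1) + 9 = -(-49)*(-1) + 9 = -7*7 + 9 = -49 + 9 = -40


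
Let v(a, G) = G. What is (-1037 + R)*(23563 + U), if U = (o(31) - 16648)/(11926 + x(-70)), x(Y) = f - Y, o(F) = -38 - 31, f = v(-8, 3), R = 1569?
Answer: 150404763040/11999 ≈ 1.2535e+7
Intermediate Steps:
f = 3
o(F) = -69
x(Y) = 3 - Y
U = -16717/11999 (U = (-69 - 16648)/(11926 + (3 - 1*(-70))) = -16717/(11926 + (3 + 70)) = -16717/(11926 + 73) = -16717/11999 ≈ -1.3932)
(-1037 + R)*(23563 + U) = (-1037 + 1569)*(23563 - 16717/11999) = 532*(282715720/11999) = 150404763040/11999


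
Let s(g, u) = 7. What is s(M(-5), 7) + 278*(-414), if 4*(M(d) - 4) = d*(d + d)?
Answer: -115085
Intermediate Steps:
M(d) = 4 + d²/2 (M(d) = 4 + (d*(d + d))/4 = 4 + (d*(2*d))/4 = 4 + (2*d²)/4 = 4 + d²/2)
s(M(-5), 7) + 278*(-414) = 7 + 278*(-414) = 7 - 115092 = -115085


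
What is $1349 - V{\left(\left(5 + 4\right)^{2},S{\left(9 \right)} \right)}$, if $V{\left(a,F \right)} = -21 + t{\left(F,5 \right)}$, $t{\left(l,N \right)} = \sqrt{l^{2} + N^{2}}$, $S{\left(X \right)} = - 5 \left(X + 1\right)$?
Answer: $1370 - 5 \sqrt{101} \approx 1319.8$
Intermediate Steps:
$S{\left(X \right)} = -5 - 5 X$ ($S{\left(X \right)} = - 5 \left(1 + X\right) = -5 - 5 X$)
$t{\left(l,N \right)} = \sqrt{N^{2} + l^{2}}$
$V{\left(a,F \right)} = -21 + \sqrt{25 + F^{2}}$ ($V{\left(a,F \right)} = -21 + \sqrt{5^{2} + F^{2}} = -21 + \sqrt{25 + F^{2}}$)
$1349 - V{\left(\left(5 + 4\right)^{2},S{\left(9 \right)} \right)} = 1349 - \left(-21 + \sqrt{25 + \left(-5 - 45\right)^{2}}\right) = 1349 - \left(-21 + \sqrt{25 + \left(-50\right)^{2}}\right) = 1349 - \left(-21 + \sqrt{25 + 2500}\right) = 1349 - \left(-21 + \sqrt{2525}\right) = 1349 - \left(-21 + 5 \sqrt{101}\right) = 1349 + \left(21 - 5 \sqrt{101}\right) = 1370 - 5 \sqrt{101}$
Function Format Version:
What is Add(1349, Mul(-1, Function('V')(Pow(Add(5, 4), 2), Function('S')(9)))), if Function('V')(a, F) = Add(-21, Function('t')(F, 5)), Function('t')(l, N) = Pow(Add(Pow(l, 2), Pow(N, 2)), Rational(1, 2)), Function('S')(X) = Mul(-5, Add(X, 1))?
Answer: Add(1370, Mul(-5, Pow(101, Rational(1, 2)))) ≈ 1319.8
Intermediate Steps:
Function('S')(X) = Add(-5, Mul(-5, X)) (Function('S')(X) = Mul(-5, Add(1, X)) = Add(-5, Mul(-5, X)))
Function('t')(l, N) = Pow(Add(Pow(N, 2), Pow(l, 2)), Rational(1, 2))
Function('V')(a, F) = Add(-21, Pow(Add(25, Pow(F, 2)), Rational(1, 2))) (Function('V')(a, F) = Add(-21, Pow(Add(Pow(5, 2), Pow(F, 2)), Rational(1, 2))) = Add(-21, Pow(Add(25, Pow(F, 2)), Rational(1, 2))))
Add(1349, Mul(-1, Function('V')(Pow(Add(5, 4), 2), Function('S')(9)))) = Add(1349, Mul(-1, Add(-21, Pow(Add(25, Pow(Add(-5, Mul(-5, 9)), 2)), Rational(1, 2))))) = Add(1349, Mul(-1, Add(-21, Pow(Add(25, Pow(Add(-5, -45), 2)), Rational(1, 2))))) = Add(1349, Mul(-1, Add(-21, Pow(Add(25, Pow(-50, 2)), Rational(1, 2))))) = Add(1349, Mul(-1, Add(-21, Pow(Add(25, 2500), Rational(1, 2))))) = Add(1349, Mul(-1, Add(-21, Pow(2525, Rational(1, 2))))) = Add(1349, Mul(-1, Add(-21, Mul(5, Pow(101, Rational(1, 2)))))) = Add(1349, Add(21, Mul(-5, Pow(101, Rational(1, 2))))) = Add(1370, Mul(-5, Pow(101, Rational(1, 2))))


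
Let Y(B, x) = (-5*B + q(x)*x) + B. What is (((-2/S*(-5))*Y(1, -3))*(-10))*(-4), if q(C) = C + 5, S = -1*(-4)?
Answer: -1000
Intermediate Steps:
S = 4
q(C) = 5 + C
Y(B, x) = -4*B + x*(5 + x) (Y(B, x) = (-5*B + (5 + x)*x) + B = (-5*B + x*(5 + x)) + B = -4*B + x*(5 + x))
(((-2/S*(-5))*Y(1, -3))*(-10))*(-4) = (((-2/4*(-5))*(-4*1 - 3*(5 - 3)))*(-10))*(-4) = (((-2*¼*(-5))*(-4 - 3*2))*(-10))*(-4) = (((-½*(-5))*(-4 - 6))*(-10))*(-4) = (((5/2)*(-10))*(-10))*(-4) = -25*(-10)*(-4) = 250*(-4) = -1000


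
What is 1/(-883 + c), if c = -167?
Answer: -1/1050 ≈ -0.00095238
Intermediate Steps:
1/(-883 + c) = 1/(-883 - 167) = 1/(-1050) = -1/1050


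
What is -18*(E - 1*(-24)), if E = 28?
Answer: -936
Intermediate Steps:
-18*(E - 1*(-24)) = -18*(28 - 1*(-24)) = -18*(28 + 24) = -18*52 = -936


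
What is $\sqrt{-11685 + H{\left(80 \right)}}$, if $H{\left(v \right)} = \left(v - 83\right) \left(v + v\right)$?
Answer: $i \sqrt{12165} \approx 110.3 i$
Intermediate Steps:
$H{\left(v \right)} = 2 v \left(-83 + v\right)$ ($H{\left(v \right)} = \left(-83 + v\right) 2 v = 2 v \left(-83 + v\right)$)
$\sqrt{-11685 + H{\left(80 \right)}} = \sqrt{-11685 + 2 \cdot 80 \left(-83 + 80\right)} = \sqrt{-11685 + 2 \cdot 80 \left(-3\right)} = \sqrt{-11685 - 480} = \sqrt{-12165} = i \sqrt{12165}$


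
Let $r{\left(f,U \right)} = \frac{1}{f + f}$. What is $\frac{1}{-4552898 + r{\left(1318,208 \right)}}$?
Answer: $- \frac{2636}{12001439127} \approx -2.1964 \cdot 10^{-7}$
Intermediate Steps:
$r{\left(f,U \right)} = \frac{1}{2 f}$
$\frac{1}{-4552898 + r{\left(1318,208 \right)}} = \frac{1}{-4552898 + \frac{1}{2 \cdot 1318}} = \frac{1}{-4552898 + \frac{1}{2} \cdot \frac{1}{1318}} = \frac{1}{-4552898 + \frac{1}{2636}} = \frac{1}{- \frac{12001439127}{2636}} = - \frac{2636}{12001439127}$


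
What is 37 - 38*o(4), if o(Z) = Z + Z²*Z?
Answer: -2547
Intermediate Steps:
o(Z) = Z + Z³
37 - 38*o(4) = 37 - 38*(4 + 4³) = 37 - 38*(4 + 64) = 37 - 38*68 = 37 - 2584 = -2547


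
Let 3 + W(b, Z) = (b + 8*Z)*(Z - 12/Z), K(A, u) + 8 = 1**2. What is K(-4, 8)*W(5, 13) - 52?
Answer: -120194/13 ≈ -9245.7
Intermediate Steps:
K(A, u) = -7 (K(A, u) = -8 + 1**2 = -8 + 1 = -7)
W(b, Z) = -3 + (Z - 12/Z)*(b + 8*Z) (W(b, Z) = -3 + (b + 8*Z)*(Z - 12/Z) = -3 + (Z - 12/Z)*(b + 8*Z))
K(-4, 8)*W(5, 13) - 52 = -7*(-99 + 8*13**2 + 13*5 - 12*5/13) - 52 = -7*(-99 + 8*169 + 65 - 12*5*1/13) - 52 = -7*(-99 + 1352 + 65 - 60/13) - 52 = -7*17074/13 - 52 = -119518/13 - 52 = -120194/13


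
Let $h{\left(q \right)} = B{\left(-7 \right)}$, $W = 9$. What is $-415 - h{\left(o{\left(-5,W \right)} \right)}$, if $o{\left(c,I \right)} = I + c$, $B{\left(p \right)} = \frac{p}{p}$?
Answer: $-416$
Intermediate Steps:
$B{\left(p \right)} = 1$
$h{\left(q \right)} = 1$
$-415 - h{\left(o{\left(-5,W \right)} \right)} = -415 - 1 = -416$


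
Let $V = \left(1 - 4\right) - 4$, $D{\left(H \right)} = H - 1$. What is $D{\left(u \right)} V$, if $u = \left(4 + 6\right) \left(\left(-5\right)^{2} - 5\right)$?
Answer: $-1393$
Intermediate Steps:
$u = 200$ ($u = 10 \left(25 - 5\right) = 10 \cdot 20 = 200$)
$D{\left(H \right)} = -1 + H$
$V = -7$ ($V = -3 - 4 = -7$)
$D{\left(u \right)} V = \left(-1 + 200\right) \left(-7\right) = 199 \left(-7\right) = -1393$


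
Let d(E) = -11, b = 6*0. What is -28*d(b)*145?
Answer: 44660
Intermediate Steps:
b = 0
-28*d(b)*145 = -28*(-11)*145 = 308*145 = 44660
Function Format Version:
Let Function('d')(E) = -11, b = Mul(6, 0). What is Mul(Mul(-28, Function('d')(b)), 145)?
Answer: 44660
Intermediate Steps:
b = 0
Mul(Mul(-28, Function('d')(b)), 145) = Mul(Mul(-28, -11), 145) = Mul(308, 145) = 44660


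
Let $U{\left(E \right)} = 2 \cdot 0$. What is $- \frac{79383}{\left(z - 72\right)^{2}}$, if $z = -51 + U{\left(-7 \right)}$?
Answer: $- \frac{26461}{5043} \approx -5.2471$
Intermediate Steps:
$U{\left(E \right)} = 0$
$z = -51$ ($z = -51 + 0 = -51$)
$- \frac{79383}{\left(z - 72\right)^{2}} = - \frac{79383}{\left(-51 - 72\right)^{2}} = - \frac{79383}{\left(-123\right)^{2}} = - \frac{79383}{15129} = \left(-79383\right) \frac{1}{15129} = - \frac{26461}{5043}$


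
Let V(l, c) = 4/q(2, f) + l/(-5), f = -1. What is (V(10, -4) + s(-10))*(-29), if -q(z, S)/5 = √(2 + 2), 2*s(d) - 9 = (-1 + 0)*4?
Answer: -29/10 ≈ -2.9000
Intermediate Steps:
s(d) = 5/2 (s(d) = 9/2 + ((-1 + 0)*4)/2 = 9/2 + (-1*4)/2 = 9/2 + (½)*(-4) = 9/2 - 2 = 5/2)
q(z, S) = -10 (q(z, S) = -5*√(2 + 2) = -5*√4 = -5*2 = -10)
V(l, c) = -⅖ - l/5 (V(l, c) = 4/(-10) + l/(-5) = 4*(-⅒) + l*(-⅕) = -⅖ - l/5)
(V(10, -4) + s(-10))*(-29) = ((-⅖ - ⅕*10) + 5/2)*(-29) = ((-⅖ - 2) + 5/2)*(-29) = (-12/5 + 5/2)*(-29) = (⅒)*(-29) = -29/10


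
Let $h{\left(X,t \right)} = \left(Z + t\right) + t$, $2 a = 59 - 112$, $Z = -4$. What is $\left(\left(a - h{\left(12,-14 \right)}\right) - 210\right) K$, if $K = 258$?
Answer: $-52761$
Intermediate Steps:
$a = - \frac{53}{2}$ ($a = \frac{59 - 112}{2} = \frac{1}{2} \left(-53\right) = - \frac{53}{2} \approx -26.5$)
$h{\left(X,t \right)} = -4 + 2 t$ ($h{\left(X,t \right)} = \left(-4 + t\right) + t = -4 + 2 t$)
$\left(\left(a - h{\left(12,-14 \right)}\right) - 210\right) K = \left(\left(- \frac{53}{2} - \left(-4 + 2 \left(-14\right)\right)\right) - 210\right) 258 = \left(\left(- \frac{53}{2} - \left(-4 - 28\right)\right) - 210\right) 258 = \left(\left(- \frac{53}{2} - -32\right) - 210\right) 258 = \left(\left(- \frac{53}{2} + 32\right) - 210\right) 258 = \left(\frac{11}{2} - 210\right) 258 = \left(- \frac{409}{2}\right) 258 = -52761$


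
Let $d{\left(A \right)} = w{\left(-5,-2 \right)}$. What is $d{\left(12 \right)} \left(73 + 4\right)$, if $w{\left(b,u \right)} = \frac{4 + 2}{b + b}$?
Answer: $- \frac{231}{5} \approx -46.2$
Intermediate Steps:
$w{\left(b,u \right)} = \frac{3}{b}$ ($w{\left(b,u \right)} = \frac{6}{2 b} = 6 \frac{1}{2 b} = \frac{3}{b}$)
$d{\left(A \right)} = - \frac{3}{5}$ ($d{\left(A \right)} = \frac{3}{-5} = 3 \left(- \frac{1}{5}\right) = - \frac{3}{5}$)
$d{\left(12 \right)} \left(73 + 4\right) = - \frac{3 \left(73 + 4\right)}{5} = \left(- \frac{3}{5}\right) 77 = - \frac{231}{5}$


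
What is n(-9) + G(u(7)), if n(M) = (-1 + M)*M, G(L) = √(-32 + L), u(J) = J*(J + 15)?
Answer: 90 + √122 ≈ 101.05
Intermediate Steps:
u(J) = J*(15 + J)
n(M) = M*(-1 + M)
n(-9) + G(u(7)) = -9*(-1 - 9) + √(-32 + 7*(15 + 7)) = -9*(-10) + √(-32 + 7*22) = 90 + √(-32 + 154) = 90 + √122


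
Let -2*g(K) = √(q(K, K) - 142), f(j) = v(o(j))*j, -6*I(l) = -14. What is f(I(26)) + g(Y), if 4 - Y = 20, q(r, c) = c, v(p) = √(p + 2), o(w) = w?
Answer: 7*√39/9 - I*√158/2 ≈ 4.8572 - 6.2849*I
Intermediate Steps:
v(p) = √(2 + p)
I(l) = 7/3 (I(l) = -⅙*(-14) = 7/3)
f(j) = j*√(2 + j) (f(j) = √(2 + j)*j = j*√(2 + j))
Y = -16 (Y = 4 - 1*20 = 4 - 20 = -16)
g(K) = -√(-142 + K)/2 (g(K) = -√(K - 142)/2 = -√(-142 + K)/2)
f(I(26)) + g(Y) = 7*√(2 + 7/3)/3 - √(-142 - 16)/2 = 7*√(13/3)/3 - I*√158/2 = 7*(√39/3)/3 - I*√158/2 = 7*√39/9 - I*√158/2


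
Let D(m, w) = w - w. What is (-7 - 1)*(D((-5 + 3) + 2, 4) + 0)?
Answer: 0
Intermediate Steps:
D(m, w) = 0
(-7 - 1)*(D((-5 + 3) + 2, 4) + 0) = (-7 - 1)*(0 + 0) = -8*0 = 0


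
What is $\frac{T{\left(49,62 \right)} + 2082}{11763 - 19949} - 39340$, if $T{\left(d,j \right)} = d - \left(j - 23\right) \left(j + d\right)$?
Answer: $- \frac{161017521}{4093} \approx -39340.0$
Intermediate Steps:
$T{\left(d,j \right)} = d - \left(-23 + j\right) \left(d + j\right)$
$\frac{T{\left(49,62 \right)} + 2082}{11763 - 19949} - 39340 = \frac{\left(- 62^{2} + 23 \cdot 62 + 24 \cdot 49 - 49 \cdot 62\right) + 2082}{11763 - 19949} - 39340 = \frac{\left(\left(-1\right) 3844 + 1426 + 1176 - 3038\right) + 2082}{-8186} - 39340 = \left(\left(-3844 + 1426 + 1176 - 3038\right) + 2082\right) \left(- \frac{1}{8186}\right) - 39340 = \left(-4280 + 2082\right) \left(- \frac{1}{8186}\right) - 39340 = \left(-2198\right) \left(- \frac{1}{8186}\right) - 39340 = \frac{1099}{4093} - 39340 = - \frac{161017521}{4093}$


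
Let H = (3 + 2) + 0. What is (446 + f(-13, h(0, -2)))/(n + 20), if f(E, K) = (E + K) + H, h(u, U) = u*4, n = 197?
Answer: 438/217 ≈ 2.0184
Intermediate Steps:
H = 5 (H = 5 + 0 = 5)
h(u, U) = 4*u
f(E, K) = 5 + E + K (f(E, K) = (E + K) + 5 = 5 + E + K)
(446 + f(-13, h(0, -2)))/(n + 20) = (446 + (5 - 13 + 4*0))/(197 + 20) = (446 + (5 - 13 + 0))/217 = (446 - 8)*(1/217) = 438*(1/217) = 438/217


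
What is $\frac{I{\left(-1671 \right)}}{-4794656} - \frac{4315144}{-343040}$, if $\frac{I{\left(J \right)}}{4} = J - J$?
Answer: $\frac{539393}{42880} \approx 12.579$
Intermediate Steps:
$I{\left(J \right)} = 0$ ($I{\left(J \right)} = 4 \left(J - J\right) = 4 \cdot 0 = 0$)
$\frac{I{\left(-1671 \right)}}{-4794656} - \frac{4315144}{-343040} = \frac{0}{-4794656} - \frac{4315144}{-343040} = 0 \left(- \frac{1}{4794656}\right) - - \frac{539393}{42880} = 0 + \frac{539393}{42880} = \frac{539393}{42880}$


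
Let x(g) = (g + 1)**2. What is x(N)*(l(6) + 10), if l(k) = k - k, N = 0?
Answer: 10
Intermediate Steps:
l(k) = 0
x(g) = (1 + g)**2
x(N)*(l(6) + 10) = (1 + 0)**2*(0 + 10) = 1**2*10 = 1*10 = 10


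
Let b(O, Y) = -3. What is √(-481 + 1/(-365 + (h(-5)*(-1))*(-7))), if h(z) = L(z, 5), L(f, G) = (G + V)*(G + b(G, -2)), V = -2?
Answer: 22*I*√103683/323 ≈ 21.932*I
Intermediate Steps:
L(f, G) = (-3 + G)*(-2 + G) (L(f, G) = (G - 2)*(G - 3) = (-2 + G)*(-3 + G) = (-3 + G)*(-2 + G))
h(z) = 6 (h(z) = 6 + 5² - 5*5 = 6 + 25 - 25 = 6)
√(-481 + 1/(-365 + (h(-5)*(-1))*(-7))) = √(-481 + 1/(-365 + (6*(-1))*(-7))) = √(-481 + 1/(-365 - 6*(-7))) = √(-481 + 1/(-365 + 42)) = √(-481 + 1/(-323)) = √(-481 - 1/323) = √(-155364/323) = 22*I*√103683/323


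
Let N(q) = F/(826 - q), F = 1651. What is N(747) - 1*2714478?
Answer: -214442111/79 ≈ -2.7145e+6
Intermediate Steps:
N(q) = 1651/(826 - q)
N(747) - 1*2714478 = -1651/(-826 + 747) - 1*2714478 = -1651/(-79) - 2714478 = -1651*(-1/79) - 2714478 = 1651/79 - 2714478 = -214442111/79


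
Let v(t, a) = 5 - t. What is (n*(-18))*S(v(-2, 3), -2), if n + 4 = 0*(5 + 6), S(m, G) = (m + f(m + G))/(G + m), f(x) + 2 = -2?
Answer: 216/5 ≈ 43.200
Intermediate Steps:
f(x) = -4 (f(x) = -2 - 2 = -4)
S(m, G) = (-4 + m)/(G + m) (S(m, G) = (m - 4)/(G + m) = (-4 + m)/(G + m))
n = -4 (n = -4 + 0*(5 + 6) = -4 + 0*11 = -4 + 0 = -4)
(n*(-18))*S(v(-2, 3), -2) = (-4*(-18))*((-4 + (5 - 1*(-2)))/(-2 + (5 - 1*(-2)))) = 72*((-4 + (5 + 2))/(-2 + (5 + 2))) = 72*((-4 + 7)/(-2 + 7)) = 72*(3/5) = 72*((⅕)*3) = 72*(⅗) = 216/5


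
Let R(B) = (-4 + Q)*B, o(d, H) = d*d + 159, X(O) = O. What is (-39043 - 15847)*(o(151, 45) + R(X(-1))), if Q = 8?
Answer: -1260054840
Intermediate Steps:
o(d, H) = 159 + d² (o(d, H) = d² + 159 = 159 + d²)
R(B) = 4*B (R(B) = (-4 + 8)*B = 4*B)
(-39043 - 15847)*(o(151, 45) + R(X(-1))) = (-39043 - 15847)*((159 + 151²) + 4*(-1)) = -54890*((159 + 22801) - 4) = -54890*(22960 - 4) = -54890*22956 = -1260054840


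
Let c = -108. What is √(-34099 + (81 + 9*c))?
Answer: I*√34990 ≈ 187.06*I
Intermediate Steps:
√(-34099 + (81 + 9*c)) = √(-34099 + (81 + 9*(-108))) = √(-34099 + (81 - 972)) = √(-34099 - 891) = √(-34990) = I*√34990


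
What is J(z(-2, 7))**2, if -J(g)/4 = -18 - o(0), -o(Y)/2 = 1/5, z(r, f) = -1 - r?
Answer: 123904/25 ≈ 4956.2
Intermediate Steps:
o(Y) = -2/5
J(g) = 352/5 (J(g) = -4*(-18 - 1*(-2/5)) = -4*(-18 + 2/5) = -4*(-88/5) = 352/5)
J(z(-2, 7))**2 = (352/5)**2 = 123904/25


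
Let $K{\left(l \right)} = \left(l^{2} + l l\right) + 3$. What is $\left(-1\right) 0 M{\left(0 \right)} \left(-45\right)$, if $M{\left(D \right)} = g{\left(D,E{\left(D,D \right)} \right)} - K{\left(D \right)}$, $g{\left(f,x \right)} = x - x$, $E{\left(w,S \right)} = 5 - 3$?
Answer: $0$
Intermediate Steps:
$E{\left(w,S \right)} = 2$ ($E{\left(w,S \right)} = 5 - 3 = 2$)
$K{\left(l \right)} = 3 + 2 l^{2}$ ($K{\left(l \right)} = \left(l^{2} + l^{2}\right) + 3 = 2 l^{2} + 3 = 3 + 2 l^{2}$)
$g{\left(f,x \right)} = 0$
$M{\left(D \right)} = -3 - 2 D^{2}$ ($M{\left(D \right)} = 0 - \left(3 + 2 D^{2}\right) = -3 - 2 D^{2}$)
$\left(-1\right) 0 M{\left(0 \right)} \left(-45\right) = \left(-1\right) 0 \left(-3 - 2 \cdot 0^{2}\right) \left(-45\right) = 0 \left(-3 - 0\right) \left(-45\right) = 0 \left(-3 + 0\right) \left(-45\right) = 0 \left(-3\right) \left(-45\right) = 0 \left(-45\right) = 0$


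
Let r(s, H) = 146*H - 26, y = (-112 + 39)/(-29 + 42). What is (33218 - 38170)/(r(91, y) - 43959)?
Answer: 64376/582463 ≈ 0.11052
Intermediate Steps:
y = -73/13 ≈ -5.6154
r(s, H) = -26 + 146*H
(33218 - 38170)/(r(91, y) - 43959) = (33218 - 38170)/((-26 + 146*(-73/13)) - 43959) = -4952/((-26 - 10658/13) - 43959) = -4952/(-10996/13 - 43959) = -4952/(-582463/13) = -4952*(-13/582463) = 64376/582463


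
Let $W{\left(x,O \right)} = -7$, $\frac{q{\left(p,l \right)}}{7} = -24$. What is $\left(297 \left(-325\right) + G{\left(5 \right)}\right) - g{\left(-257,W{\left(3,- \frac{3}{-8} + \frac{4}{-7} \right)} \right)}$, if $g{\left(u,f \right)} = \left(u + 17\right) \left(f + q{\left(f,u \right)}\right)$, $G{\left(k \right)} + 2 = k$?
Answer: $-138522$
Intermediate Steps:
$q{\left(p,l \right)} = -168$ ($q{\left(p,l \right)} = 7 \left(-24\right) = -168$)
$G{\left(k \right)} = -2 + k$
$g{\left(u,f \right)} = \left(-168 + f\right) \left(17 + u\right)$ ($g{\left(u,f \right)} = \left(u + 17\right) \left(f - 168\right) = \left(17 + u\right) \left(-168 + f\right) = \left(-168 + f\right) \left(17 + u\right)$)
$\left(297 \left(-325\right) + G{\left(5 \right)}\right) - g{\left(-257,W{\left(3,- \frac{3}{-8} + \frac{4}{-7} \right)} \right)} = \left(297 \left(-325\right) + \left(-2 + 5\right)\right) - \left(-2856 - -43176 + 17 \left(-7\right) - -1799\right) = \left(-96525 + 3\right) - \left(-2856 + 43176 - 119 + 1799\right) = -96522 - 42000 = -138522$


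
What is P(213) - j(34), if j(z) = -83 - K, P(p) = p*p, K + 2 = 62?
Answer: 45512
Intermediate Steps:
K = 60 (K = -2 + 62 = 60)
P(p) = p²
j(z) = -143 (j(z) = -83 - 1*60 = -83 - 60 = -143)
P(213) - j(34) = 213² - 1*(-143) = 45369 + 143 = 45512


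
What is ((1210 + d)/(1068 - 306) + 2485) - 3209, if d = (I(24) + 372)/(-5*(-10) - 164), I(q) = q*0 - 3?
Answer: -20918287/28956 ≈ -722.42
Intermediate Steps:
I(q) = -3 (I(q) = 0 - 3 = -3)
d = -123/38 (d = (-3 + 372)/(-5*(-10) - 164) = 369/(50 - 164) = 369/(-114) = 369*(-1/114) = -123/38 ≈ -3.2368)
((1210 + d)/(1068 - 306) + 2485) - 3209 = ((1210 - 123/38)/(1068 - 306) + 2485) - 3209 = ((45857/38)/762 + 2485) - 3209 = ((45857/38)*(1/762) + 2485) - 3209 = (45857/28956 + 2485) - 3209 = 72001517/28956 - 3209 = -20918287/28956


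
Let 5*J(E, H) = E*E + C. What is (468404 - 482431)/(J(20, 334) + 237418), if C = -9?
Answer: -845/14307 ≈ -0.059062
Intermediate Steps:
J(E, H) = -9/5 + E²/5 (J(E, H) = (E*E - 9)/5 = (E² - 9)/5 = (-9 + E²)/5 = -9/5 + E²/5)
(468404 - 482431)/(J(20, 334) + 237418) = (468404 - 482431)/((-9/5 + (⅕)*20²) + 237418) = -14027/((-9/5 + (⅕)*400) + 237418) = -14027/((-9/5 + 80) + 237418) = -14027/(391/5 + 237418) = -14027/1187481/5 = -14027*5/1187481 = -845/14307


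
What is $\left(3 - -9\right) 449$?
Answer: $5388$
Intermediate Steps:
$\left(3 - -9\right) 449 = \left(3 + 9\right) 449 = 12 \cdot 449 = 5388$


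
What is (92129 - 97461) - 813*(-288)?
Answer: 228812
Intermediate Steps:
(92129 - 97461) - 813*(-288) = -5332 + 234144 = 228812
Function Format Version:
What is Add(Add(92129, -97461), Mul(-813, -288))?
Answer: 228812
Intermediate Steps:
Add(Add(92129, -97461), Mul(-813, -288)) = Add(-5332, 234144) = 228812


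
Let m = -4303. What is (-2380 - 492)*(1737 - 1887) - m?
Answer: 435103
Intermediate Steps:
(-2380 - 492)*(1737 - 1887) - m = (-2380 - 492)*(1737 - 1887) - 1*(-4303) = -2872*(-150) + 4303 = 430800 + 4303 = 435103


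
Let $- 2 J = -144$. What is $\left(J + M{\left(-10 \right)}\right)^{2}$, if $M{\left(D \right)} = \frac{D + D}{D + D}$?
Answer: $5329$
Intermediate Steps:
$J = 72$ ($J = \left(- \frac{1}{2}\right) \left(-144\right) = 72$)
$M{\left(D \right)} = 1$ ($M{\left(D \right)} = \frac{2 D}{2 D} = 2 D \frac{1}{2 D} = 1$)
$\left(J + M{\left(-10 \right)}\right)^{2} = \left(72 + 1\right)^{2} = 73^{2} = 5329$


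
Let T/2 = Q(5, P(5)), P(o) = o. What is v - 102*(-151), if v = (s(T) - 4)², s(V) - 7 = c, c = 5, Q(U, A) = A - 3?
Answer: 15466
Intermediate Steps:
Q(U, A) = -3 + A
T = 4 (T = 2*(-3 + 5) = 2*2 = 4)
s(V) = 12 (s(V) = 7 + 5 = 12)
v = 64 (v = (12 - 4)² = 8² = 64)
v - 102*(-151) = 64 - 102*(-151) = 64 + 15402 = 15466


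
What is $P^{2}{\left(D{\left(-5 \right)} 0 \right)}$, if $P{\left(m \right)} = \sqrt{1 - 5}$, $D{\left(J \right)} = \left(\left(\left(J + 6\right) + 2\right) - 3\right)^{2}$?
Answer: $-4$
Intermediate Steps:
$D{\left(J \right)} = \left(5 + J\right)^{2}$ ($D{\left(J \right)} = \left(\left(\left(6 + J\right) + 2\right) - 3\right)^{2} = \left(\left(8 + J\right) - 3\right)^{2} = \left(5 + J\right)^{2}$)
$P{\left(m \right)} = 2 i$ ($P{\left(m \right)} = \sqrt{-4} = 2 i$)
$P^{2}{\left(D{\left(-5 \right)} 0 \right)} = \left(2 i\right)^{2} = -4$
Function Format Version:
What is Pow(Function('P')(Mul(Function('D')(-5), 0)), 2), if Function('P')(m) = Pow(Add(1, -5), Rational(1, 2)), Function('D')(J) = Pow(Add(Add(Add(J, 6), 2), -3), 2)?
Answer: -4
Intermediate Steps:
Function('D')(J) = Pow(Add(5, J), 2) (Function('D')(J) = Pow(Add(Add(Add(6, J), 2), -3), 2) = Pow(Add(Add(8, J), -3), 2) = Pow(Add(5, J), 2))
Function('P')(m) = Mul(2, I) (Function('P')(m) = Pow(-4, Rational(1, 2)) = Mul(2, I))
Pow(Function('P')(Mul(Function('D')(-5), 0)), 2) = Pow(Mul(2, I), 2) = -4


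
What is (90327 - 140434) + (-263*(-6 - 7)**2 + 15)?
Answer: -94539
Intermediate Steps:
(90327 - 140434) + (-263*(-6 - 7)**2 + 15) = -50107 + (-263*(-13)**2 + 15) = -50107 + (-263*169 + 15) = -50107 + (-44447 + 15) = -50107 - 44432 = -94539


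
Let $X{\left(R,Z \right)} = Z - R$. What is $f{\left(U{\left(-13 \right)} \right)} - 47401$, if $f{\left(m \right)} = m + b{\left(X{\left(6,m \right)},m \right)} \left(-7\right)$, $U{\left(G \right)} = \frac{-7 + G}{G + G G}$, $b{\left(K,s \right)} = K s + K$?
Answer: $- \frac{72040234}{1521} \approx -47364.0$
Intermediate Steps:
$b{\left(K,s \right)} = K + K s$
$U{\left(G \right)} = \frac{-7 + G}{G + G^{2}}$
$f{\left(m \right)} = m - 7 \left(1 + m\right) \left(-6 + m\right)$ ($f{\left(m \right)} = m + \left(m - 6\right) \left(1 + m\right) \left(-7\right) = m + \left(-6 + m\right) \left(1 + m\right) \left(-7\right) = m + \left(1 + m\right) \left(-6 + m\right) \left(-7\right) = m - 7 \left(1 + m\right) \left(-6 + m\right)$)
$f{\left(U{\left(-13 \right)} \right)} - 47401 = \left(\frac{-7 - 13}{\left(-13\right) \left(1 - 13\right)} - 7 \left(1 + \frac{-7 - 13}{\left(-13\right) \left(1 - 13\right)}\right) \left(-6 + \frac{-7 - 13}{\left(-13\right) \left(1 - 13\right)}\right)\right) - 47401 = \left(\left(- \frac{1}{13}\right) \frac{1}{-12} \left(-20\right) - 7 \left(1 - \frac{1}{13} \frac{1}{-12} \left(-20\right)\right) \left(-6 - \frac{1}{13} \frac{1}{-12} \left(-20\right)\right)\right) - 47401 = \left(\left(- \frac{1}{13}\right) \left(- \frac{1}{12}\right) \left(-20\right) - 7 \left(1 - \left(- \frac{1}{156}\right) \left(-20\right)\right) \left(-6 - \left(- \frac{1}{156}\right) \left(-20\right)\right)\right) - 47401 = \left(- \frac{5}{39} - 7 \left(1 - \frac{5}{39}\right) \left(-6 - \frac{5}{39}\right)\right) - 47401 = \left(- \frac{5}{39} - \frac{238}{39} \left(- \frac{239}{39}\right)\right) - 47401 = \left(- \frac{5}{39} + \frac{56882}{1521}\right) - 47401 = \frac{56687}{1521} - 47401 = - \frac{72040234}{1521}$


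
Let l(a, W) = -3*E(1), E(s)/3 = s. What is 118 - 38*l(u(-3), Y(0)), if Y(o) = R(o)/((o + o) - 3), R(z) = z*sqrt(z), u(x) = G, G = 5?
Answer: 460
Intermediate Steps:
E(s) = 3*s
u(x) = 5
R(z) = z**(3/2)
Y(o) = o**(3/2)/(-3 + 2*o) (Y(o) = o**(3/2)/((o + o) - 3) = o**(3/2)/(2*o - 3) = o**(3/2)/(-3 + 2*o))
l(a, W) = -9
118 - 38*l(u(-3), Y(0)) = 118 - 38*(-9) = 118 + 342 = 460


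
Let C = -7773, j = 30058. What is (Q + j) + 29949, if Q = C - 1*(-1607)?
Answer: 53841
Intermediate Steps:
Q = -6166 (Q = -7773 - 1*(-1607) = -7773 + 1607 = -6166)
(Q + j) + 29949 = (-6166 + 30058) + 29949 = 23892 + 29949 = 53841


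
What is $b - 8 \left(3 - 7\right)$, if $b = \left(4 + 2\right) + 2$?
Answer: $40$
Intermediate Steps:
$b = 8$ ($b = 6 + 2 = 8$)
$b - 8 \left(3 - 7\right) = 8 - 8 \left(3 - 7\right) = 8 - -32 = 8 + 32 = 40$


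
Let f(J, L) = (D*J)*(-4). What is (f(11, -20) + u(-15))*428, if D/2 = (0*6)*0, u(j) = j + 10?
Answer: -2140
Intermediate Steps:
u(j) = 10 + j
D = 0 (D = 2*((0*6)*0) = 2*(0*0) = 2*0 = 0)
f(J, L) = 0 (f(J, L) = (0*J)*(-4) = 0*(-4) = 0)
(f(11, -20) + u(-15))*428 = (0 + (10 - 15))*428 = (0 - 5)*428 = -5*428 = -2140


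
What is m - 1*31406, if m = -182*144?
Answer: -57614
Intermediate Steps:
m = -26208
m - 1*31406 = -26208 - 1*31406 = -26208 - 31406 = -57614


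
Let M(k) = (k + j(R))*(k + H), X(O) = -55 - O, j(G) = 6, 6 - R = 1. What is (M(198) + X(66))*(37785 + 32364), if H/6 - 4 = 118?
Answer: 13300180251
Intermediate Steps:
R = 5 (R = 6 - 1*1 = 6 - 1 = 5)
H = 732 (H = 24 + 6*118 = 24 + 708 = 732)
M(k) = (6 + k)*(732 + k) (M(k) = (k + 6)*(k + 732) = (6 + k)*(732 + k))
(M(198) + X(66))*(37785 + 32364) = ((4392 + 198² + 738*198) + (-55 - 1*66))*(37785 + 32364) = ((4392 + 39204 + 146124) + (-55 - 66))*70149 = (189720 - 121)*70149 = 189599*70149 = 13300180251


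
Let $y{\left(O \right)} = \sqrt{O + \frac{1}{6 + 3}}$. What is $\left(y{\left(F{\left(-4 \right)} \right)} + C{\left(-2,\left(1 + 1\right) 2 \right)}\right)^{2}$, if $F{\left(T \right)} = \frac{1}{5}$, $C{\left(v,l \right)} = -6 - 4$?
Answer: $\frac{\left(150 - \sqrt{70}\right)^{2}}{225} \approx 89.156$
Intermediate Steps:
$C{\left(v,l \right)} = -10$
$F{\left(T \right)} = \frac{1}{5}$
$y{\left(O \right)} = \sqrt{\frac{1}{9} + O}$ ($y{\left(O \right)} = \sqrt{O + \frac{1}{9}} = \sqrt{\frac{1}{9} + O}$)
$\left(y{\left(F{\left(-4 \right)} \right)} + C{\left(-2,\left(1 + 1\right) 2 \right)}\right)^{2} = \left(\frac{\sqrt{1 + 9 \cdot \frac{1}{5}}}{3} - 10\right)^{2} = \left(\frac{\sqrt{1 + \frac{9}{5}}}{3} - 10\right)^{2} = \left(\frac{\sqrt{\frac{14}{5}}}{3} - 10\right)^{2} = \left(\frac{\frac{1}{5} \sqrt{70}}{3} - 10\right)^{2} = \left(\frac{\sqrt{70}}{15} - 10\right)^{2} = \left(-10 + \frac{\sqrt{70}}{15}\right)^{2}$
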